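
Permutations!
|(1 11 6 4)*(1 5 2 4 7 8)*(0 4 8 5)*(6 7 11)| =14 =|(0 4)(1 6 11 7 5 2 8)|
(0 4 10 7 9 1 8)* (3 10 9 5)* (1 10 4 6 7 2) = (0 6 7 5 3 4 9 10 2 1 8) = [6, 8, 1, 4, 9, 3, 7, 5, 0, 10, 2]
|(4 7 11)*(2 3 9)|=3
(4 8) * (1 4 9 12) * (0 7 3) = (0 7 3)(1 4 8 9 12) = [7, 4, 2, 0, 8, 5, 6, 3, 9, 12, 10, 11, 1]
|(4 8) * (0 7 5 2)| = |(0 7 5 2)(4 8)| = 4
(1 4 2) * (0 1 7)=(0 1 4 2 7)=[1, 4, 7, 3, 2, 5, 6, 0]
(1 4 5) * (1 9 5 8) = (1 4 8)(5 9) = [0, 4, 2, 3, 8, 9, 6, 7, 1, 5]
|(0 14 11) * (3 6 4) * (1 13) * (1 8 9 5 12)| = 6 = |(0 14 11)(1 13 8 9 5 12)(3 6 4)|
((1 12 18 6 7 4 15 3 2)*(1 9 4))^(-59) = (1 12 18 6 7)(2 9 4 15 3)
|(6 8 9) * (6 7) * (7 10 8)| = |(6 7)(8 9 10)| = 6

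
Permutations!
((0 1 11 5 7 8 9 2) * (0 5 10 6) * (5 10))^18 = ((0 1 11 5 7 8 9 2 10 6))^18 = (0 10 9 7 11)(1 6 2 8 5)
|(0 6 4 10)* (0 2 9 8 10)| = 12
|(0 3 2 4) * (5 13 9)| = 12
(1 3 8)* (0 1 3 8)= (0 1 8 3)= [1, 8, 2, 0, 4, 5, 6, 7, 3]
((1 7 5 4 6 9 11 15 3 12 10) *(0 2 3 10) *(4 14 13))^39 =(0 12 3 2)(1 6 7 9 5 11 14 15 13 10 4)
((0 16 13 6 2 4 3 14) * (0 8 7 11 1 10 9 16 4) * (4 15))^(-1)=((0 15 4 3 14 8 7 11 1 10 9 16 13 6 2))^(-1)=(0 2 6 13 16 9 10 1 11 7 8 14 3 4 15)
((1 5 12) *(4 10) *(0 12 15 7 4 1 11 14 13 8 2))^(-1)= (0 2 8 13 14 11 12)(1 10 4 7 15 5)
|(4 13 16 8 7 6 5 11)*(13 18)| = 9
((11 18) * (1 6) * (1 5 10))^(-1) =(1 10 5 6)(11 18)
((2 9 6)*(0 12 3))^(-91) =(0 3 12)(2 6 9)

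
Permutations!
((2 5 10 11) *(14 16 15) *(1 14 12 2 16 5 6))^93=((1 14 5 10 11 16 15 12 2 6))^93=(1 10 15 6 5 16 2 14 11 12)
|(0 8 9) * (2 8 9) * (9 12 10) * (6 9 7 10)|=|(0 12 6 9)(2 8)(7 10)|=4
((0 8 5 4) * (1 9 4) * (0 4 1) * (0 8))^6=(9)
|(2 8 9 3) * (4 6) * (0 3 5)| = |(0 3 2 8 9 5)(4 6)| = 6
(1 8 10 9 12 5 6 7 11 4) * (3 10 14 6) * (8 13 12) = (1 13 12 5 3 10 9 8 14 6 7 11 4) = [0, 13, 2, 10, 1, 3, 7, 11, 14, 8, 9, 4, 5, 12, 6]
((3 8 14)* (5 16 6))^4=(3 8 14)(5 16 6)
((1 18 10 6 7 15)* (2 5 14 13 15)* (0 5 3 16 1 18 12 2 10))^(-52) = (0 14 15)(1 3 12 16 2)(5 13 18)(6 10 7)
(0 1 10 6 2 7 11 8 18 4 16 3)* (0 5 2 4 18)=(18)(0 1 10 6 4 16 3 5 2 7 11 8)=[1, 10, 7, 5, 16, 2, 4, 11, 0, 9, 6, 8, 12, 13, 14, 15, 3, 17, 18]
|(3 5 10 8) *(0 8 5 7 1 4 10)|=8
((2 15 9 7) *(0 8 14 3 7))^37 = ((0 8 14 3 7 2 15 9))^37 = (0 2 14 9 7 8 15 3)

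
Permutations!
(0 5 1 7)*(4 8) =[5, 7, 2, 3, 8, 1, 6, 0, 4] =(0 5 1 7)(4 8)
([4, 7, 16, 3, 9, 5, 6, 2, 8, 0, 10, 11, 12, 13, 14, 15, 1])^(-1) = (0 9 4)(1 16 2 7)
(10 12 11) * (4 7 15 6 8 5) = (4 7 15 6 8 5)(10 12 11) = [0, 1, 2, 3, 7, 4, 8, 15, 5, 9, 12, 10, 11, 13, 14, 6]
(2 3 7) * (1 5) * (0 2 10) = [2, 5, 3, 7, 4, 1, 6, 10, 8, 9, 0] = (0 2 3 7 10)(1 5)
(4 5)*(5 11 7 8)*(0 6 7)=(0 6 7 8 5 4 11)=[6, 1, 2, 3, 11, 4, 7, 8, 5, 9, 10, 0]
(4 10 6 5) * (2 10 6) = (2 10)(4 6 5) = [0, 1, 10, 3, 6, 4, 5, 7, 8, 9, 2]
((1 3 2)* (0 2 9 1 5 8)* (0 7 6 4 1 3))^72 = (9)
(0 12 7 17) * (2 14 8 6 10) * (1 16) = (0 12 7 17)(1 16)(2 14 8 6 10) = [12, 16, 14, 3, 4, 5, 10, 17, 6, 9, 2, 11, 7, 13, 8, 15, 1, 0]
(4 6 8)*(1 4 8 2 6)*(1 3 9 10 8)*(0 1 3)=(0 1 4)(2 6)(3 9 10 8)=[1, 4, 6, 9, 0, 5, 2, 7, 3, 10, 8]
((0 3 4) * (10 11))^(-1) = ((0 3 4)(10 11))^(-1) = (0 4 3)(10 11)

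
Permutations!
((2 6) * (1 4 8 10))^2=((1 4 8 10)(2 6))^2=(1 8)(4 10)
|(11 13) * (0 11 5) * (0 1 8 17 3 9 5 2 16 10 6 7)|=24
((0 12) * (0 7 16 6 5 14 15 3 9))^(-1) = ((0 12 7 16 6 5 14 15 3 9))^(-1) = (0 9 3 15 14 5 6 16 7 12)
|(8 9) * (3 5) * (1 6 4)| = 6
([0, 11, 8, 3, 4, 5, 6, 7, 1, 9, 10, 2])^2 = [0, 2, 1, 3, 4, 5, 6, 7, 11, 9, 10, 8]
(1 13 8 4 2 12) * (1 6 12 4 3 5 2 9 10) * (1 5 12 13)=(2 4 9 10 5)(3 12 6 13 8)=[0, 1, 4, 12, 9, 2, 13, 7, 3, 10, 5, 11, 6, 8]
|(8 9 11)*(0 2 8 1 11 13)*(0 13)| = |(13)(0 2 8 9)(1 11)| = 4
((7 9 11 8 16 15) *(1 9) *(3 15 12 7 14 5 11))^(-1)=((1 9 3 15 14 5 11 8 16 12 7))^(-1)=(1 7 12 16 8 11 5 14 15 3 9)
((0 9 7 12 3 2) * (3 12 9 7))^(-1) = (12)(0 2 3 9 7)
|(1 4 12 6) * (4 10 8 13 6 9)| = |(1 10 8 13 6)(4 12 9)| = 15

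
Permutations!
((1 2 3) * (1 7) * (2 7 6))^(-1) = (1 7)(2 6 3)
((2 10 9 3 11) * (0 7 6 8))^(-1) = (0 8 6 7)(2 11 3 9 10)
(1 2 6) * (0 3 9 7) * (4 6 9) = (0 3 4 6 1 2 9 7) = [3, 2, 9, 4, 6, 5, 1, 0, 8, 7]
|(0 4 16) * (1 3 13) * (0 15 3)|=7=|(0 4 16 15 3 13 1)|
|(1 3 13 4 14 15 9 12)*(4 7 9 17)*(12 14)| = 10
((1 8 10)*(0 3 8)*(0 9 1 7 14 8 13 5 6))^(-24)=((0 3 13 5 6)(1 9)(7 14 8 10))^(-24)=(14)(0 3 13 5 6)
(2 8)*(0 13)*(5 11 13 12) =(0 12 5 11 13)(2 8) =[12, 1, 8, 3, 4, 11, 6, 7, 2, 9, 10, 13, 5, 0]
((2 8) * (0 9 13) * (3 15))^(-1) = (0 13 9)(2 8)(3 15)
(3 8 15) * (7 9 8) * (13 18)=(3 7 9 8 15)(13 18)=[0, 1, 2, 7, 4, 5, 6, 9, 15, 8, 10, 11, 12, 18, 14, 3, 16, 17, 13]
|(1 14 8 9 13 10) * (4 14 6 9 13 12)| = |(1 6 9 12 4 14 8 13 10)| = 9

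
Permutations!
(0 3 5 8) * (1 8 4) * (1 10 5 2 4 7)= (0 3 2 4 10 5 7 1 8)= [3, 8, 4, 2, 10, 7, 6, 1, 0, 9, 5]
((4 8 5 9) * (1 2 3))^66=(4 5)(8 9)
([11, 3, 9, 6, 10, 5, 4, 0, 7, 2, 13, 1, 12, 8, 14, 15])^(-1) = (15)(0 7 8 13 10 4 6 3 1 11)(2 9)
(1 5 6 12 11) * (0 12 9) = [12, 5, 2, 3, 4, 6, 9, 7, 8, 0, 10, 1, 11] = (0 12 11 1 5 6 9)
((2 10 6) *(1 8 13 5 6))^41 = (1 10 2 6 5 13 8)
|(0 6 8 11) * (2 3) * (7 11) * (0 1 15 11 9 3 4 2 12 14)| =|(0 6 8 7 9 3 12 14)(1 15 11)(2 4)| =24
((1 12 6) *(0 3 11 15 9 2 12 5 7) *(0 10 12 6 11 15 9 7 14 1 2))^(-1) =((0 3 15 7 10 12 11 9)(1 5 14)(2 6))^(-1) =(0 9 11 12 10 7 15 3)(1 14 5)(2 6)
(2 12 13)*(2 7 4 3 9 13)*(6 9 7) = (2 12)(3 7 4)(6 9 13) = [0, 1, 12, 7, 3, 5, 9, 4, 8, 13, 10, 11, 2, 6]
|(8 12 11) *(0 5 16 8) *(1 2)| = 6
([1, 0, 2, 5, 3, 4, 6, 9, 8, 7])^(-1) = [1, 0, 2, 4, 5, 3, 6, 9, 8, 7]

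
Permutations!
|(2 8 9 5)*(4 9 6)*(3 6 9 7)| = |(2 8 9 5)(3 6 4 7)| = 4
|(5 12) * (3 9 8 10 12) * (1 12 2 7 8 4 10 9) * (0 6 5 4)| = |(0 6 5 3 1 12 4 10 2 7 8 9)| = 12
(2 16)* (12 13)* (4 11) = [0, 1, 16, 3, 11, 5, 6, 7, 8, 9, 10, 4, 13, 12, 14, 15, 2] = (2 16)(4 11)(12 13)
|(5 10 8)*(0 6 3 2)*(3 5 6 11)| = 4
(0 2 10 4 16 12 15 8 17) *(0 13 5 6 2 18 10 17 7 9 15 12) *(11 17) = [18, 1, 11, 3, 16, 6, 2, 9, 7, 15, 4, 17, 12, 5, 14, 8, 0, 13, 10] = (0 18 10 4 16)(2 11 17 13 5 6)(7 9 15 8)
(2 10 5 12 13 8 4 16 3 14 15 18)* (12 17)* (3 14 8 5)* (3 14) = (2 10 14 15 18)(3 8 4 16)(5 17 12 13) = [0, 1, 10, 8, 16, 17, 6, 7, 4, 9, 14, 11, 13, 5, 15, 18, 3, 12, 2]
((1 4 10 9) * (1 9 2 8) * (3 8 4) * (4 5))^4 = (10)(1 3 8)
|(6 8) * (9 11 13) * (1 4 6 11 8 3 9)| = |(1 4 6 3 9 8 11 13)| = 8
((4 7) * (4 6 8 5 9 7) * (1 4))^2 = (5 7 8 9 6)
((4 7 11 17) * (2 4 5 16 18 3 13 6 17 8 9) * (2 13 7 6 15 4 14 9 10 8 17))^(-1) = ((2 14 9 13 15 4 6)(3 7 11 17 5 16 18)(8 10))^(-1) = (2 6 4 15 13 9 14)(3 18 16 5 17 11 7)(8 10)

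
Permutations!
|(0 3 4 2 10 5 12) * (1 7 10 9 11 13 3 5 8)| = |(0 5 12)(1 7 10 8)(2 9 11 13 3 4)| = 12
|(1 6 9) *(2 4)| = 6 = |(1 6 9)(2 4)|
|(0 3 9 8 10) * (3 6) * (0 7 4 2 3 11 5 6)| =|(2 3 9 8 10 7 4)(5 6 11)| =21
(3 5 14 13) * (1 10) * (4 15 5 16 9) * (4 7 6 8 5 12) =(1 10)(3 16 9 7 6 8 5 14 13)(4 15 12) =[0, 10, 2, 16, 15, 14, 8, 6, 5, 7, 1, 11, 4, 3, 13, 12, 9]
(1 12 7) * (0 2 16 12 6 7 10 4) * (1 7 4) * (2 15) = (0 15 2 16 12 10 1 6 4) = [15, 6, 16, 3, 0, 5, 4, 7, 8, 9, 1, 11, 10, 13, 14, 2, 12]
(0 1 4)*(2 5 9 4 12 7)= (0 1 12 7 2 5 9 4)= [1, 12, 5, 3, 0, 9, 6, 2, 8, 4, 10, 11, 7]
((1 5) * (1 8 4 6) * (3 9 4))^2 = ((1 5 8 3 9 4 6))^2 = (1 8 9 6 5 3 4)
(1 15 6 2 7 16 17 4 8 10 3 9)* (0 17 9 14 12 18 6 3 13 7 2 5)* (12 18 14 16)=(0 17 4 8 10 13 7 12 14 18 6 5)(1 15 3 16 9)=[17, 15, 2, 16, 8, 0, 5, 12, 10, 1, 13, 11, 14, 7, 18, 3, 9, 4, 6]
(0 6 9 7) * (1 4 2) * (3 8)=[6, 4, 1, 8, 2, 5, 9, 0, 3, 7]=(0 6 9 7)(1 4 2)(3 8)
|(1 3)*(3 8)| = 3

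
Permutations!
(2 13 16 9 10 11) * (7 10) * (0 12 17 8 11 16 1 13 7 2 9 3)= (0 12 17 8 11 9 2 7 10 16 3)(1 13)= [12, 13, 7, 0, 4, 5, 6, 10, 11, 2, 16, 9, 17, 1, 14, 15, 3, 8]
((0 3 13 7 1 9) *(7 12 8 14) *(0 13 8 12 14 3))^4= (1 7 14 13 9)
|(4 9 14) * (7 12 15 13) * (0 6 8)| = 12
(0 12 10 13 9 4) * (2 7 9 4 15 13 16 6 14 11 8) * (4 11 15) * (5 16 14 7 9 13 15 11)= (0 12 10 14 11 8 2 9 4)(5 16 6 7 13)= [12, 1, 9, 3, 0, 16, 7, 13, 2, 4, 14, 8, 10, 5, 11, 15, 6]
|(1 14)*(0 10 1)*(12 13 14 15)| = 7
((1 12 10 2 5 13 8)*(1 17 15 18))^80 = (18)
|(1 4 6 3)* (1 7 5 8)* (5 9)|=|(1 4 6 3 7 9 5 8)|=8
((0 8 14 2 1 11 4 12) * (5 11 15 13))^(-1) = (0 12 4 11 5 13 15 1 2 14 8)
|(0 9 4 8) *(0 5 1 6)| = 7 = |(0 9 4 8 5 1 6)|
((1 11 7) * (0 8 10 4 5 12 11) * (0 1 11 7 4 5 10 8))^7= (4 10 5 12 7 11)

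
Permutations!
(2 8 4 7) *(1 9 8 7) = (1 9 8 4)(2 7) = [0, 9, 7, 3, 1, 5, 6, 2, 4, 8]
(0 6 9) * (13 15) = [6, 1, 2, 3, 4, 5, 9, 7, 8, 0, 10, 11, 12, 15, 14, 13] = (0 6 9)(13 15)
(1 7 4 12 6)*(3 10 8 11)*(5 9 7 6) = [0, 6, 2, 10, 12, 9, 1, 4, 11, 7, 8, 3, 5] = (1 6)(3 10 8 11)(4 12 5 9 7)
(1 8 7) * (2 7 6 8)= [0, 2, 7, 3, 4, 5, 8, 1, 6]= (1 2 7)(6 8)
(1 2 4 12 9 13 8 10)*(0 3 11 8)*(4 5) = [3, 2, 5, 11, 12, 4, 6, 7, 10, 13, 1, 8, 9, 0] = (0 3 11 8 10 1 2 5 4 12 9 13)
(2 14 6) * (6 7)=[0, 1, 14, 3, 4, 5, 2, 6, 8, 9, 10, 11, 12, 13, 7]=(2 14 7 6)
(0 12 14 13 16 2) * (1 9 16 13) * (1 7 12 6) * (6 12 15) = [12, 9, 0, 3, 4, 5, 1, 15, 8, 16, 10, 11, 14, 13, 7, 6, 2] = (0 12 14 7 15 6 1 9 16 2)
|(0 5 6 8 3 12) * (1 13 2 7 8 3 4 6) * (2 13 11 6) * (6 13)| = |(0 5 1 11 13 6 3 12)(2 7 8 4)| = 8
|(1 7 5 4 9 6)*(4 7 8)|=10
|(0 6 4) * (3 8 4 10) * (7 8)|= 7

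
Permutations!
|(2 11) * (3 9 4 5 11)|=|(2 3 9 4 5 11)|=6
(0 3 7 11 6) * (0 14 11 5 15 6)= (0 3 7 5 15 6 14 11)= [3, 1, 2, 7, 4, 15, 14, 5, 8, 9, 10, 0, 12, 13, 11, 6]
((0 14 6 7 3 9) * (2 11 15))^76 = ((0 14 6 7 3 9)(2 11 15))^76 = (0 3 6)(2 11 15)(7 14 9)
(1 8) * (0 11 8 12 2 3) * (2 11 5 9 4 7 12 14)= (0 5 9 4 7 12 11 8 1 14 2 3)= [5, 14, 3, 0, 7, 9, 6, 12, 1, 4, 10, 8, 11, 13, 2]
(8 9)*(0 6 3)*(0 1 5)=(0 6 3 1 5)(8 9)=[6, 5, 2, 1, 4, 0, 3, 7, 9, 8]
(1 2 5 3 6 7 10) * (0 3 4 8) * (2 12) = (0 3 6 7 10 1 12 2 5 4 8) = [3, 12, 5, 6, 8, 4, 7, 10, 0, 9, 1, 11, 2]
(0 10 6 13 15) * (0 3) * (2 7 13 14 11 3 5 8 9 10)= (0 2 7 13 15 5 8 9 10 6 14 11 3)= [2, 1, 7, 0, 4, 8, 14, 13, 9, 10, 6, 3, 12, 15, 11, 5]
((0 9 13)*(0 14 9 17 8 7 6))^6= (0 17 8 7 6)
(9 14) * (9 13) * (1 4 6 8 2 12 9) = (1 4 6 8 2 12 9 14 13) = [0, 4, 12, 3, 6, 5, 8, 7, 2, 14, 10, 11, 9, 1, 13]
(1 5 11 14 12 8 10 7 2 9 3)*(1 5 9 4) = [0, 9, 4, 5, 1, 11, 6, 2, 10, 3, 7, 14, 8, 13, 12] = (1 9 3 5 11 14 12 8 10 7 2 4)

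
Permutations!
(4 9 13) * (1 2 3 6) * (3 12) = (1 2 12 3 6)(4 9 13) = [0, 2, 12, 6, 9, 5, 1, 7, 8, 13, 10, 11, 3, 4]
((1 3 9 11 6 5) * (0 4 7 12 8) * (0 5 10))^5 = (0 5 6 12 9 4 1 10 8 11 7 3)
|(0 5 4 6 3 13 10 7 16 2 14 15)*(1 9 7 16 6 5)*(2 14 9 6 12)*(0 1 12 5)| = |(0 12 2 9 7 5 4)(1 6 3 13 10 16 14 15)| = 56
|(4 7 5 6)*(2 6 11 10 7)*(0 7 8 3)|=21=|(0 7 5 11 10 8 3)(2 6 4)|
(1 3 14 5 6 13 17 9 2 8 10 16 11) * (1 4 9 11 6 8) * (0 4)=(0 4 9 2 1 3 14 5 8 10 16 6 13 17 11)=[4, 3, 1, 14, 9, 8, 13, 7, 10, 2, 16, 0, 12, 17, 5, 15, 6, 11]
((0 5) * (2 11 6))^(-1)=((0 5)(2 11 6))^(-1)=(0 5)(2 6 11)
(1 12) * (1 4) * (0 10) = (0 10)(1 12 4) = [10, 12, 2, 3, 1, 5, 6, 7, 8, 9, 0, 11, 4]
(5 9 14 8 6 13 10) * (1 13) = (1 13 10 5 9 14 8 6) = [0, 13, 2, 3, 4, 9, 1, 7, 6, 14, 5, 11, 12, 10, 8]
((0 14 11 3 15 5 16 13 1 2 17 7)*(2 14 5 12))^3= ((0 5 16 13 1 14 11 3 15 12 2 17 7))^3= (0 13 11 12 7 16 14 15 17 5 1 3 2)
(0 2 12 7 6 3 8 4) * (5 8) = (0 2 12 7 6 3 5 8 4) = [2, 1, 12, 5, 0, 8, 3, 6, 4, 9, 10, 11, 7]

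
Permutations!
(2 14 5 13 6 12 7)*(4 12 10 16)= (2 14 5 13 6 10 16 4 12 7)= [0, 1, 14, 3, 12, 13, 10, 2, 8, 9, 16, 11, 7, 6, 5, 15, 4]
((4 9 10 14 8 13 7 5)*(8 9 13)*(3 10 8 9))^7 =((3 10 14)(4 13 7 5)(8 9))^7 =(3 10 14)(4 5 7 13)(8 9)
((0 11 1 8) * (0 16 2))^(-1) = (0 2 16 8 1 11)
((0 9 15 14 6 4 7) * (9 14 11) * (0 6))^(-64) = ((0 14)(4 7 6)(9 15 11))^(-64) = (4 6 7)(9 11 15)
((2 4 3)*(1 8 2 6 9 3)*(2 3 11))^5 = (1 11 3 4 9 8 2 6)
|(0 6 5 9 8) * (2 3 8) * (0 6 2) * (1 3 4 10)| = 10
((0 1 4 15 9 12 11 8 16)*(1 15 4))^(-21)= (16)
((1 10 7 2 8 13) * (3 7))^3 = (1 7 13 3 8 10 2)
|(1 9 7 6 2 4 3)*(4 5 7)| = |(1 9 4 3)(2 5 7 6)| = 4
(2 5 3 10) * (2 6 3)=(2 5)(3 10 6)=[0, 1, 5, 10, 4, 2, 3, 7, 8, 9, 6]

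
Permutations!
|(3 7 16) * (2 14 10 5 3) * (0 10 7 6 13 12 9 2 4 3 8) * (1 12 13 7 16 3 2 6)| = |(0 10 5 8)(1 12 9 6 7 3)(2 14 16 4)| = 12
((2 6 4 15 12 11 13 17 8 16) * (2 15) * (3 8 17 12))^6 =((17)(2 6 4)(3 8 16 15)(11 13 12))^6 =(17)(3 16)(8 15)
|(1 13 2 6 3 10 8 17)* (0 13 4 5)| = |(0 13 2 6 3 10 8 17 1 4 5)| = 11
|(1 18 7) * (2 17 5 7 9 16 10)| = 9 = |(1 18 9 16 10 2 17 5 7)|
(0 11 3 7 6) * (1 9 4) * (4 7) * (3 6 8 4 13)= (0 11 6)(1 9 7 8 4)(3 13)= [11, 9, 2, 13, 1, 5, 0, 8, 4, 7, 10, 6, 12, 3]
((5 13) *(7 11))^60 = ((5 13)(7 11))^60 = (13)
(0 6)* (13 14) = (0 6)(13 14) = [6, 1, 2, 3, 4, 5, 0, 7, 8, 9, 10, 11, 12, 14, 13]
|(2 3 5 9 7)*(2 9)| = |(2 3 5)(7 9)| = 6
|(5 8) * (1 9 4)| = |(1 9 4)(5 8)| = 6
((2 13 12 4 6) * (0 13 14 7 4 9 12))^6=((0 13)(2 14 7 4 6)(9 12))^6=(2 14 7 4 6)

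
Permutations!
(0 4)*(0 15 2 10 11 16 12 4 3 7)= (0 3 7)(2 10 11 16 12 4 15)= [3, 1, 10, 7, 15, 5, 6, 0, 8, 9, 11, 16, 4, 13, 14, 2, 12]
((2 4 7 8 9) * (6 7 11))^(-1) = (2 9 8 7 6 11 4)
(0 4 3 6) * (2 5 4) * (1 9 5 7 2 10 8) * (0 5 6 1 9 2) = [10, 2, 7, 1, 3, 4, 5, 0, 9, 6, 8] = (0 10 8 9 6 5 4 3 1 2 7)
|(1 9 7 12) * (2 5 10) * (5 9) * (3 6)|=|(1 5 10 2 9 7 12)(3 6)|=14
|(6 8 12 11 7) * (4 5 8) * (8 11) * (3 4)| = |(3 4 5 11 7 6)(8 12)| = 6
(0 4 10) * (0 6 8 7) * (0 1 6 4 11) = [11, 6, 2, 3, 10, 5, 8, 1, 7, 9, 4, 0] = (0 11)(1 6 8 7)(4 10)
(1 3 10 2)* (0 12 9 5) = (0 12 9 5)(1 3 10 2) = [12, 3, 1, 10, 4, 0, 6, 7, 8, 5, 2, 11, 9]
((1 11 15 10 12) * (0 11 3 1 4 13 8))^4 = ((0 11 15 10 12 4 13 8)(1 3))^4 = (0 12)(4 11)(8 10)(13 15)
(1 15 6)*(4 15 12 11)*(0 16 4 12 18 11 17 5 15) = (0 16 4)(1 18 11 12 17 5 15 6) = [16, 18, 2, 3, 0, 15, 1, 7, 8, 9, 10, 12, 17, 13, 14, 6, 4, 5, 11]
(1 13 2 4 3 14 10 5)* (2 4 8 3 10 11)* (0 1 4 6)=(0 1 13 6)(2 8 3 14 11)(4 10 5)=[1, 13, 8, 14, 10, 4, 0, 7, 3, 9, 5, 2, 12, 6, 11]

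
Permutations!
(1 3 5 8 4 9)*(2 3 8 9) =(1 8 4 2 3 5 9) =[0, 8, 3, 5, 2, 9, 6, 7, 4, 1]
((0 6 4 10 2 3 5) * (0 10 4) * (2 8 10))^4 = (10)(2 3 5)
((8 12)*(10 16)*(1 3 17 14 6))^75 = ((1 3 17 14 6)(8 12)(10 16))^75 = (17)(8 12)(10 16)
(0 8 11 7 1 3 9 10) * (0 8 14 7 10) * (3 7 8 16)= (0 14 8 11 10 16 3 9)(1 7)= [14, 7, 2, 9, 4, 5, 6, 1, 11, 0, 16, 10, 12, 13, 8, 15, 3]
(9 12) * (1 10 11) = [0, 10, 2, 3, 4, 5, 6, 7, 8, 12, 11, 1, 9] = (1 10 11)(9 12)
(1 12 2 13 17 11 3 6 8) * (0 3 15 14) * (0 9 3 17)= (0 17 11 15 14 9 3 6 8 1 12 2 13)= [17, 12, 13, 6, 4, 5, 8, 7, 1, 3, 10, 15, 2, 0, 9, 14, 16, 11]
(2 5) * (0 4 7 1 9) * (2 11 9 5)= (0 4 7 1 5 11 9)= [4, 5, 2, 3, 7, 11, 6, 1, 8, 0, 10, 9]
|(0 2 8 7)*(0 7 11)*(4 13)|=4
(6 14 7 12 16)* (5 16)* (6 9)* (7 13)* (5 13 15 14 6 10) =[0, 1, 2, 3, 4, 16, 6, 12, 8, 10, 5, 11, 13, 7, 15, 14, 9] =(5 16 9 10)(7 12 13)(14 15)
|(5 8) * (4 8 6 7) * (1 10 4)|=7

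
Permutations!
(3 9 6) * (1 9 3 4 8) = (1 9 6 4 8) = [0, 9, 2, 3, 8, 5, 4, 7, 1, 6]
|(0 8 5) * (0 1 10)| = 5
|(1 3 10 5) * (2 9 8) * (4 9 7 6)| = 12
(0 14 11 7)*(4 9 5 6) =[14, 1, 2, 3, 9, 6, 4, 0, 8, 5, 10, 7, 12, 13, 11] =(0 14 11 7)(4 9 5 6)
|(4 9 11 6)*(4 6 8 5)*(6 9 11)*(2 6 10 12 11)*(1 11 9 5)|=|(1 11 8)(2 6 5 4)(9 10 12)|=12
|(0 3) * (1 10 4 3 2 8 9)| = |(0 2 8 9 1 10 4 3)| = 8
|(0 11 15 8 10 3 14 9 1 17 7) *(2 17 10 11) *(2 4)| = |(0 4 2 17 7)(1 10 3 14 9)(8 11 15)| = 15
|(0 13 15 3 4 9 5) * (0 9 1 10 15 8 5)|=|(0 13 8 5 9)(1 10 15 3 4)|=5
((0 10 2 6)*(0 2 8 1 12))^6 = (0 10 8 1 12) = ((0 10 8 1 12)(2 6))^6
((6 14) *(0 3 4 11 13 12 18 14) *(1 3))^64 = (0 11 14 3 12)(1 13 6 4 18)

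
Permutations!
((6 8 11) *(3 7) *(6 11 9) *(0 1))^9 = (11)(0 1)(3 7) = ((11)(0 1)(3 7)(6 8 9))^9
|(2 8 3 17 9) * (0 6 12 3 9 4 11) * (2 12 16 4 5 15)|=40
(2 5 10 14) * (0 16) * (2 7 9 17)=(0 16)(2 5 10 14 7 9 17)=[16, 1, 5, 3, 4, 10, 6, 9, 8, 17, 14, 11, 12, 13, 7, 15, 0, 2]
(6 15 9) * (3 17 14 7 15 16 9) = [0, 1, 2, 17, 4, 5, 16, 15, 8, 6, 10, 11, 12, 13, 7, 3, 9, 14] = (3 17 14 7 15)(6 16 9)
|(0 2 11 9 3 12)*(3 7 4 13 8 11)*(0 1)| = 30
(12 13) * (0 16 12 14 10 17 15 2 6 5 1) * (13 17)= (0 16 12 17 15 2 6 5 1)(10 13 14)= [16, 0, 6, 3, 4, 1, 5, 7, 8, 9, 13, 11, 17, 14, 10, 2, 12, 15]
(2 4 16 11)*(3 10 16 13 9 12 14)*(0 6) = (0 6)(2 4 13 9 12 14 3 10 16 11) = [6, 1, 4, 10, 13, 5, 0, 7, 8, 12, 16, 2, 14, 9, 3, 15, 11]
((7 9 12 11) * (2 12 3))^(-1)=((2 12 11 7 9 3))^(-1)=(2 3 9 7 11 12)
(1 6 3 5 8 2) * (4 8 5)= [0, 6, 1, 4, 8, 5, 3, 7, 2]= (1 6 3 4 8 2)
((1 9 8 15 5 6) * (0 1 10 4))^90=(15)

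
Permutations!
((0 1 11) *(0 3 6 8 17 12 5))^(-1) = (0 5 12 17 8 6 3 11 1)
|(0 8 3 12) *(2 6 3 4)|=7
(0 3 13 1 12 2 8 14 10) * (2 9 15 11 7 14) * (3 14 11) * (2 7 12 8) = (0 14 10)(1 8 7 11 12 9 15 3 13) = [14, 8, 2, 13, 4, 5, 6, 11, 7, 15, 0, 12, 9, 1, 10, 3]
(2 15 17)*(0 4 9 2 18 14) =(0 4 9 2 15 17 18 14) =[4, 1, 15, 3, 9, 5, 6, 7, 8, 2, 10, 11, 12, 13, 0, 17, 16, 18, 14]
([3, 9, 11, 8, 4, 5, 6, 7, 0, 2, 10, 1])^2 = [8, 2, 1, 0, 4, 5, 6, 7, 3, 11, 10, 9]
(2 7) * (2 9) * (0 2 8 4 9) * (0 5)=(0 2 7 5)(4 9 8)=[2, 1, 7, 3, 9, 0, 6, 5, 4, 8]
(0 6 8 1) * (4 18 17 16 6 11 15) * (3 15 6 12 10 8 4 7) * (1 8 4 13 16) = (0 11 6 13 16 12 10 4 18 17 1)(3 15 7) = [11, 0, 2, 15, 18, 5, 13, 3, 8, 9, 4, 6, 10, 16, 14, 7, 12, 1, 17]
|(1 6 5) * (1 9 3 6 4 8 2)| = 4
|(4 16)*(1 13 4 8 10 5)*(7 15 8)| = 9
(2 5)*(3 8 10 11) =[0, 1, 5, 8, 4, 2, 6, 7, 10, 9, 11, 3] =(2 5)(3 8 10 11)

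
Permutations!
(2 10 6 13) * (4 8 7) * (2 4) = [0, 1, 10, 3, 8, 5, 13, 2, 7, 9, 6, 11, 12, 4] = (2 10 6 13 4 8 7)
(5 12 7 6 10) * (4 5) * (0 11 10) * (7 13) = [11, 1, 2, 3, 5, 12, 0, 6, 8, 9, 4, 10, 13, 7] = (0 11 10 4 5 12 13 7 6)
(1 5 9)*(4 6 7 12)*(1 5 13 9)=(1 13 9 5)(4 6 7 12)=[0, 13, 2, 3, 6, 1, 7, 12, 8, 5, 10, 11, 4, 9]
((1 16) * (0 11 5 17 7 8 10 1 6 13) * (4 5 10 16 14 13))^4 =((0 11 10 1 14 13)(4 5 17 7 8 16 6))^4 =(0 14 10)(1 11 13)(4 8 5 16 17 6 7)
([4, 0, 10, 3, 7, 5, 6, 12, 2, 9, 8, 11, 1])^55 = [0, 1, 10, 3, 4, 5, 6, 7, 2, 9, 8, 11, 12]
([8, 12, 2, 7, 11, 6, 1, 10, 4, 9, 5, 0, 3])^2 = [4, 3, 2, 10, 0, 1, 12, 5, 11, 9, 6, 8, 7]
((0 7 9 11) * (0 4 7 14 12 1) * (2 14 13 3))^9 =((0 13 3 2 14 12 1)(4 7 9 11))^9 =(0 3 14 1 13 2 12)(4 7 9 11)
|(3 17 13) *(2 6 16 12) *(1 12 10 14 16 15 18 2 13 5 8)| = |(1 12 13 3 17 5 8)(2 6 15 18)(10 14 16)| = 84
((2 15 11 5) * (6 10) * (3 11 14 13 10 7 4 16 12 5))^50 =(2 7 15 4 14 16 13 12 10 5 6)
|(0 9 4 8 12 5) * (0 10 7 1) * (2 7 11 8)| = 30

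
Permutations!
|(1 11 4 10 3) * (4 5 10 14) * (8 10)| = |(1 11 5 8 10 3)(4 14)| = 6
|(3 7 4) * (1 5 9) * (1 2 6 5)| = |(2 6 5 9)(3 7 4)| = 12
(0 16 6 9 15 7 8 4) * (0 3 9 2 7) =(0 16 6 2 7 8 4 3 9 15) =[16, 1, 7, 9, 3, 5, 2, 8, 4, 15, 10, 11, 12, 13, 14, 0, 6]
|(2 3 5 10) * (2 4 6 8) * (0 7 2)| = 9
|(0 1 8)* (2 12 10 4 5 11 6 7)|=|(0 1 8)(2 12 10 4 5 11 6 7)|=24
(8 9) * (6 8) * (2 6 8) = (2 6)(8 9) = [0, 1, 6, 3, 4, 5, 2, 7, 9, 8]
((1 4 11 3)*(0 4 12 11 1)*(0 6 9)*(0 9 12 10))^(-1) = ((0 4 1 10)(3 6 12 11))^(-1) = (0 10 1 4)(3 11 12 6)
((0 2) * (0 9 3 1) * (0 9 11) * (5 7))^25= (0 2 11)(1 9 3)(5 7)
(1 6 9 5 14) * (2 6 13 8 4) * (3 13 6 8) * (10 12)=(1 6 9 5 14)(2 8 4)(3 13)(10 12)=[0, 6, 8, 13, 2, 14, 9, 7, 4, 5, 12, 11, 10, 3, 1]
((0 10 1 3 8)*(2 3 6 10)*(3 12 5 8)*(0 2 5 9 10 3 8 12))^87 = ((0 5 12 9 10 1 6 3 8 2))^87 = (0 3 10 5 8 1 12 2 6 9)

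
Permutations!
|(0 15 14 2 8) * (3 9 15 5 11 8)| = 20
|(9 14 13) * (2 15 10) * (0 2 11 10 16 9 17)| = 8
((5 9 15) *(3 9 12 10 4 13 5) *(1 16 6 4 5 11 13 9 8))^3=(1 4 3 16 9 8 6 15)(11 13)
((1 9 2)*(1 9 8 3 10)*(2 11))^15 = ((1 8 3 10)(2 9 11))^15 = (11)(1 10 3 8)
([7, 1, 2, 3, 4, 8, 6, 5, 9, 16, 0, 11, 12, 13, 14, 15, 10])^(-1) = [10, 1, 2, 3, 4, 7, 6, 0, 5, 8, 16, 11, 12, 13, 14, 15, 9]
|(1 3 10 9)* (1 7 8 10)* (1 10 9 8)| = 6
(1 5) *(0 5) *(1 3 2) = (0 5 3 2 1) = [5, 0, 1, 2, 4, 3]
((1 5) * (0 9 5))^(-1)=((0 9 5 1))^(-1)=(0 1 5 9)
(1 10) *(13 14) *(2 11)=(1 10)(2 11)(13 14)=[0, 10, 11, 3, 4, 5, 6, 7, 8, 9, 1, 2, 12, 14, 13]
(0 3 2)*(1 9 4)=(0 3 2)(1 9 4)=[3, 9, 0, 2, 1, 5, 6, 7, 8, 4]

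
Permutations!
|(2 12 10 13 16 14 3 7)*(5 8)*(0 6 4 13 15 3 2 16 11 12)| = 26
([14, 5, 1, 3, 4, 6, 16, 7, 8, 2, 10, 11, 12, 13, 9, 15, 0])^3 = [2, 16, 6, 3, 4, 0, 14, 7, 8, 5, 10, 11, 12, 13, 1, 15, 9]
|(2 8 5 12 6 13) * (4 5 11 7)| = 9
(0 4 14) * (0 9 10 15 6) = (0 4 14 9 10 15 6) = [4, 1, 2, 3, 14, 5, 0, 7, 8, 10, 15, 11, 12, 13, 9, 6]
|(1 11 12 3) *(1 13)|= 5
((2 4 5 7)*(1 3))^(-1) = (1 3)(2 7 5 4)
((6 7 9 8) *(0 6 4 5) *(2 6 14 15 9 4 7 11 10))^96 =((0 14 15 9 8 7 4 5)(2 6 11 10))^96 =(15)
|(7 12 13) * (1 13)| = 4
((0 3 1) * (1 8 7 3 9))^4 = (0 9 1)(3 8 7)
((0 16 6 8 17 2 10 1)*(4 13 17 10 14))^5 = (17)(0 1 10 8 6 16)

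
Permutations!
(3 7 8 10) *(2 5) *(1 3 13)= [0, 3, 5, 7, 4, 2, 6, 8, 10, 9, 13, 11, 12, 1]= (1 3 7 8 10 13)(2 5)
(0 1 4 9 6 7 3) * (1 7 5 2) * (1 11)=(0 7 3)(1 4 9 6 5 2 11)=[7, 4, 11, 0, 9, 2, 5, 3, 8, 6, 10, 1]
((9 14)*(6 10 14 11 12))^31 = ((6 10 14 9 11 12))^31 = (6 10 14 9 11 12)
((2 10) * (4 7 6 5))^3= (2 10)(4 5 6 7)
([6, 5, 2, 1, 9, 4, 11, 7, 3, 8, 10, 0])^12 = [0, 1, 2, 3, 4, 5, 6, 7, 8, 9, 10, 11]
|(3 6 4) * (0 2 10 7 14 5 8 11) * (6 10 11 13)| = |(0 2 11)(3 10 7 14 5 8 13 6 4)| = 9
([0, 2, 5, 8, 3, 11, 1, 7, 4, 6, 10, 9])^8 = [0, 5, 11, 4, 8, 9, 2, 7, 3, 1, 10, 6]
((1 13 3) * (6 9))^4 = (1 13 3)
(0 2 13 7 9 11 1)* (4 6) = (0 2 13 7 9 11 1)(4 6) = [2, 0, 13, 3, 6, 5, 4, 9, 8, 11, 10, 1, 12, 7]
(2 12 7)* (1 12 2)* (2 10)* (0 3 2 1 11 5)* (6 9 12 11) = [3, 11, 10, 2, 4, 0, 9, 6, 8, 12, 1, 5, 7] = (0 3 2 10 1 11 5)(6 9 12 7)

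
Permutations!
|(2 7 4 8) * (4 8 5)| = |(2 7 8)(4 5)| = 6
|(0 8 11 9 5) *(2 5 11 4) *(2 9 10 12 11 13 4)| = |(0 8 2 5)(4 9 13)(10 12 11)| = 12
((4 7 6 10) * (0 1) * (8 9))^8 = (10)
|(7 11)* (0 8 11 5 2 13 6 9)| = |(0 8 11 7 5 2 13 6 9)| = 9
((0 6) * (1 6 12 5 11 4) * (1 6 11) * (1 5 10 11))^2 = ((0 12 10 11 4 6))^2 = (0 10 4)(6 12 11)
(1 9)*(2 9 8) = (1 8 2 9) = [0, 8, 9, 3, 4, 5, 6, 7, 2, 1]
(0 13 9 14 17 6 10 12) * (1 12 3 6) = (0 13 9 14 17 1 12)(3 6 10) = [13, 12, 2, 6, 4, 5, 10, 7, 8, 14, 3, 11, 0, 9, 17, 15, 16, 1]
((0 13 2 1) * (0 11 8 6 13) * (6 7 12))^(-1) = (1 2 13 6 12 7 8 11)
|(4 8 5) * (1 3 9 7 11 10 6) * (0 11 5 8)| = 10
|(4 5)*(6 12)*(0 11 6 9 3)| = 6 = |(0 11 6 12 9 3)(4 5)|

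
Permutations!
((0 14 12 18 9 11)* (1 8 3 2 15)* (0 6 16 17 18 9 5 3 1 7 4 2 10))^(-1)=(0 10 3 5 18 17 16 6 11 9 12 14)(1 8)(2 4 7 15)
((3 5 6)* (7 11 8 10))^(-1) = (3 6 5)(7 10 8 11)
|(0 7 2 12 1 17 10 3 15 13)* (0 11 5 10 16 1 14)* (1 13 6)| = |(0 7 2 12 14)(1 17 16 13 11 5 10 3 15 6)| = 10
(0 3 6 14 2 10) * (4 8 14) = (0 3 6 4 8 14 2 10) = [3, 1, 10, 6, 8, 5, 4, 7, 14, 9, 0, 11, 12, 13, 2]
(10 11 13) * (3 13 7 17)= (3 13 10 11 7 17)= [0, 1, 2, 13, 4, 5, 6, 17, 8, 9, 11, 7, 12, 10, 14, 15, 16, 3]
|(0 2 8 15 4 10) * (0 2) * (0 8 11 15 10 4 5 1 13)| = |(0 8 10 2 11 15 5 1 13)| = 9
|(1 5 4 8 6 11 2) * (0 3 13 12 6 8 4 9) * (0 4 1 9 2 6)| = 20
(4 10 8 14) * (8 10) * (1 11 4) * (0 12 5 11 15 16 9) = (0 12 5 11 4 8 14 1 15 16 9) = [12, 15, 2, 3, 8, 11, 6, 7, 14, 0, 10, 4, 5, 13, 1, 16, 9]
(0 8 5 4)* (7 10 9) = (0 8 5 4)(7 10 9) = [8, 1, 2, 3, 0, 4, 6, 10, 5, 7, 9]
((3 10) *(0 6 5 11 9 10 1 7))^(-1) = (0 7 1 3 10 9 11 5 6) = ((0 6 5 11 9 10 3 1 7))^(-1)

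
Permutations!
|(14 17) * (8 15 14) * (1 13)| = |(1 13)(8 15 14 17)| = 4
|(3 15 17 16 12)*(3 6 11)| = |(3 15 17 16 12 6 11)| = 7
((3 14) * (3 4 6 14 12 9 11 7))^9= ((3 12 9 11 7)(4 6 14))^9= (14)(3 7 11 9 12)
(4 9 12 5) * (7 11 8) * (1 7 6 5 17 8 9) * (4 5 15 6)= (1 7 11 9 12 17 8 4)(6 15)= [0, 7, 2, 3, 1, 5, 15, 11, 4, 12, 10, 9, 17, 13, 14, 6, 16, 8]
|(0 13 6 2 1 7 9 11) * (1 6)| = 6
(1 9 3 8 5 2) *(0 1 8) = [1, 9, 8, 0, 4, 2, 6, 7, 5, 3] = (0 1 9 3)(2 8 5)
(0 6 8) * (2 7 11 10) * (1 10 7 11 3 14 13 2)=[6, 10, 11, 14, 4, 5, 8, 3, 0, 9, 1, 7, 12, 2, 13]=(0 6 8)(1 10)(2 11 7 3 14 13)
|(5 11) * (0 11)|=|(0 11 5)|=3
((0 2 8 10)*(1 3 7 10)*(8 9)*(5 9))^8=((0 2 5 9 8 1 3 7 10))^8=(0 10 7 3 1 8 9 5 2)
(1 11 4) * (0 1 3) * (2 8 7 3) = (0 1 11 4 2 8 7 3) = [1, 11, 8, 0, 2, 5, 6, 3, 7, 9, 10, 4]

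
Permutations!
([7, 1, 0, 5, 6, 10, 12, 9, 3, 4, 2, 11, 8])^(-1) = [2, 1, 10, 8, 9, 3, 4, 0, 12, 7, 5, 11, 6]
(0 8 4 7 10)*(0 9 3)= [8, 1, 2, 0, 7, 5, 6, 10, 4, 3, 9]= (0 8 4 7 10 9 3)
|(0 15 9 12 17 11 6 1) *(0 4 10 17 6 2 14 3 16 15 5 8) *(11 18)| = 42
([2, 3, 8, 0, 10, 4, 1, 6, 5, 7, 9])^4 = (0 4 6 2 10 1 8 9 3 5 7)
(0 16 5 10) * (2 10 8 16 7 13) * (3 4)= (0 7 13 2 10)(3 4)(5 8 16)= [7, 1, 10, 4, 3, 8, 6, 13, 16, 9, 0, 11, 12, 2, 14, 15, 5]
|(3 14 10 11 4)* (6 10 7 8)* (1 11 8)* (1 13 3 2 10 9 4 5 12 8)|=20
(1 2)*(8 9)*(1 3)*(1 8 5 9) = [0, 2, 3, 8, 4, 9, 6, 7, 1, 5] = (1 2 3 8)(5 9)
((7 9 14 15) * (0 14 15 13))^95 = (0 13 14)(7 15 9)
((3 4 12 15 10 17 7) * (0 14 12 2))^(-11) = (0 2 4 3 7 17 10 15 12 14)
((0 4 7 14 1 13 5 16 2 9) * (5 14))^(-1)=(0 9 2 16 5 7 4)(1 14 13)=((0 4 7 5 16 2 9)(1 13 14))^(-1)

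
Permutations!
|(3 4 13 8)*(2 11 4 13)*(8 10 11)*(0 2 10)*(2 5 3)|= 12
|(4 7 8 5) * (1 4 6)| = |(1 4 7 8 5 6)| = 6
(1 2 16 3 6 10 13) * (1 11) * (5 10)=(1 2 16 3 6 5 10 13 11)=[0, 2, 16, 6, 4, 10, 5, 7, 8, 9, 13, 1, 12, 11, 14, 15, 3]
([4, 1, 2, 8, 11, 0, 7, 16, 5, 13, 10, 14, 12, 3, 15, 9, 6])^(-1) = [5, 1, 2, 13, 0, 8, 16, 6, 3, 15, 10, 4, 12, 9, 11, 14, 7]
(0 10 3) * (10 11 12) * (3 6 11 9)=(0 9 3)(6 11 12 10)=[9, 1, 2, 0, 4, 5, 11, 7, 8, 3, 6, 12, 10]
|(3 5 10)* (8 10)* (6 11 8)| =6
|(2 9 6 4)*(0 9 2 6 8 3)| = 4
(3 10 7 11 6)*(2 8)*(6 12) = [0, 1, 8, 10, 4, 5, 3, 11, 2, 9, 7, 12, 6] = (2 8)(3 10 7 11 12 6)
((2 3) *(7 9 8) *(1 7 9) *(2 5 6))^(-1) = (1 7)(2 6 5 3)(8 9)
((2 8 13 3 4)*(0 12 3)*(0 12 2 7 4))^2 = (0 8 12)(2 13 3)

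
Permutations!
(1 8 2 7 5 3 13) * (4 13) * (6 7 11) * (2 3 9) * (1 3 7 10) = (1 8 7 5 9 2 11 6 10)(3 4 13) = [0, 8, 11, 4, 13, 9, 10, 5, 7, 2, 1, 6, 12, 3]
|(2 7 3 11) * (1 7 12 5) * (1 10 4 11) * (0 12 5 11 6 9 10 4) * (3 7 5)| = |(0 12 11 2 3 1 5 4 6 9 10)| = 11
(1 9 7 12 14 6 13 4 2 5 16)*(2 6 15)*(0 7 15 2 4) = [7, 9, 5, 3, 6, 16, 13, 12, 8, 15, 10, 11, 14, 0, 2, 4, 1] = (0 7 12 14 2 5 16 1 9 15 4 6 13)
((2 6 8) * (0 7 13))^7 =((0 7 13)(2 6 8))^7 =(0 7 13)(2 6 8)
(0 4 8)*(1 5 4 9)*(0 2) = (0 9 1 5 4 8 2) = [9, 5, 0, 3, 8, 4, 6, 7, 2, 1]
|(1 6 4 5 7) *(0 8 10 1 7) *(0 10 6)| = 7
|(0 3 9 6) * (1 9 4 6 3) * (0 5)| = |(0 1 9 3 4 6 5)| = 7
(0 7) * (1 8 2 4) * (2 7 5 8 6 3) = (0 5 8 7)(1 6 3 2 4) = [5, 6, 4, 2, 1, 8, 3, 0, 7]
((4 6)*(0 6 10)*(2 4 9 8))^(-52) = ((0 6 9 8 2 4 10))^(-52) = (0 2 6 4 9 10 8)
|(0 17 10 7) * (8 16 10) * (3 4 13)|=|(0 17 8 16 10 7)(3 4 13)|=6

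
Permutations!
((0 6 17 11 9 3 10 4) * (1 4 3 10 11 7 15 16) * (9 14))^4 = ((0 6 17 7 15 16 1 4)(3 11 14 9 10))^4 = (0 15)(1 17)(3 10 9 14 11)(4 7)(6 16)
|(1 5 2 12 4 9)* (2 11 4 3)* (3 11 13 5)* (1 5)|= |(1 3 2 12 11 4 9 5 13)|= 9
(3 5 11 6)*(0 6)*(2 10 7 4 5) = (0 6 3 2 10 7 4 5 11) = [6, 1, 10, 2, 5, 11, 3, 4, 8, 9, 7, 0]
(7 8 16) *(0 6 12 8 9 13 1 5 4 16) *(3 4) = (0 6 12 8)(1 5 3 4 16 7 9 13) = [6, 5, 2, 4, 16, 3, 12, 9, 0, 13, 10, 11, 8, 1, 14, 15, 7]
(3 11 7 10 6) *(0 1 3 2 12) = (0 1 3 11 7 10 6 2 12) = [1, 3, 12, 11, 4, 5, 2, 10, 8, 9, 6, 7, 0]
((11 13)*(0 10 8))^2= ((0 10 8)(11 13))^2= (13)(0 8 10)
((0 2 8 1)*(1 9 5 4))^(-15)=(0 1 4 5 9 8 2)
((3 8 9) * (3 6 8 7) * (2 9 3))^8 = (2 6 3)(7 9 8)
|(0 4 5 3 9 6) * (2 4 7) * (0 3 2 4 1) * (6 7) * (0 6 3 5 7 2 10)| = |(0 3 9 2 1 6 5 10)(4 7)| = 8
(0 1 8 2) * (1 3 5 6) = (0 3 5 6 1 8 2) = [3, 8, 0, 5, 4, 6, 1, 7, 2]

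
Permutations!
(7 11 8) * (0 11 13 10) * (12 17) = (0 11 8 7 13 10)(12 17) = [11, 1, 2, 3, 4, 5, 6, 13, 7, 9, 0, 8, 17, 10, 14, 15, 16, 12]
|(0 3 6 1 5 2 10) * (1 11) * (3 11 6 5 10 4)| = |(0 11 1 10)(2 4 3 5)| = 4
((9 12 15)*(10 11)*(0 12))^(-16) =(15)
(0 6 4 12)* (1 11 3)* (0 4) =(0 6)(1 11 3)(4 12) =[6, 11, 2, 1, 12, 5, 0, 7, 8, 9, 10, 3, 4]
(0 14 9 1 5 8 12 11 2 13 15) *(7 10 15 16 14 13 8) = (0 13 16 14 9 1 5 7 10 15)(2 8 12 11) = [13, 5, 8, 3, 4, 7, 6, 10, 12, 1, 15, 2, 11, 16, 9, 0, 14]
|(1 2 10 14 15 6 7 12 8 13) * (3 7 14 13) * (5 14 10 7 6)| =9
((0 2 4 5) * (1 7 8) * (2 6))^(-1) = ((0 6 2 4 5)(1 7 8))^(-1) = (0 5 4 2 6)(1 8 7)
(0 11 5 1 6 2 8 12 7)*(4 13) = (0 11 5 1 6 2 8 12 7)(4 13) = [11, 6, 8, 3, 13, 1, 2, 0, 12, 9, 10, 5, 7, 4]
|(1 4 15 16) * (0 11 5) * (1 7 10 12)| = 21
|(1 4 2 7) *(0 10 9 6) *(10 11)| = 20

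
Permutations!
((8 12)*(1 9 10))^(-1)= (1 10 9)(8 12)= ((1 9 10)(8 12))^(-1)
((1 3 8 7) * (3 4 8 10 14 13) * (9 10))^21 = (1 4 8 7)(3 9 10 14 13)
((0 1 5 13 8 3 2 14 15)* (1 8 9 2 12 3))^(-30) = (0 2 5)(1 15 9)(8 14 13)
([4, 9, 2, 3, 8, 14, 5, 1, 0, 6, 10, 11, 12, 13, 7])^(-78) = [0, 1, 2, 3, 4, 5, 6, 7, 8, 9, 10, 11, 12, 13, 14]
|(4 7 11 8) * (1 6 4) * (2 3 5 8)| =9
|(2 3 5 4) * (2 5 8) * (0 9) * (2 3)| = 2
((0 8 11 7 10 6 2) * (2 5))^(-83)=((0 8 11 7 10 6 5 2))^(-83)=(0 6 11 2 10 8 5 7)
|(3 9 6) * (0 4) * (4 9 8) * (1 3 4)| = |(0 9 6 4)(1 3 8)| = 12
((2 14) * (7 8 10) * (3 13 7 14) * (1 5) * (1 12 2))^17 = ((1 5 12 2 3 13 7 8 10 14))^17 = (1 8 3 5 10 13 12 14 7 2)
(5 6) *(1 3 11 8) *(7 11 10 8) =[0, 3, 2, 10, 4, 6, 5, 11, 1, 9, 8, 7] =(1 3 10 8)(5 6)(7 11)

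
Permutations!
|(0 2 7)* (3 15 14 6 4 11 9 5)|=24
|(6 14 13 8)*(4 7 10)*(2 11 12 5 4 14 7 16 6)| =|(2 11 12 5 4 16 6 7 10 14 13 8)| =12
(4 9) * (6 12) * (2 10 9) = (2 10 9 4)(6 12) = [0, 1, 10, 3, 2, 5, 12, 7, 8, 4, 9, 11, 6]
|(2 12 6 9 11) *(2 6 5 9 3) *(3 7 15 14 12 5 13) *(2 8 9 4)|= |(2 5 4)(3 8 9 11 6 7 15 14 12 13)|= 30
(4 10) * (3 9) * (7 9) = [0, 1, 2, 7, 10, 5, 6, 9, 8, 3, 4] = (3 7 9)(4 10)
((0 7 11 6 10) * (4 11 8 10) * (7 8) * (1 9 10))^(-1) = ((0 8 1 9 10)(4 11 6))^(-1) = (0 10 9 1 8)(4 6 11)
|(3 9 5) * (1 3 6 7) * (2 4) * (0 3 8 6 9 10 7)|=14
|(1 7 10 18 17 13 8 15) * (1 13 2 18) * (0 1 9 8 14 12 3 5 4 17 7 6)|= 42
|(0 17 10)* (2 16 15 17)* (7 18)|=|(0 2 16 15 17 10)(7 18)|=6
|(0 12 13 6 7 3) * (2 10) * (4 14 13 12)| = 14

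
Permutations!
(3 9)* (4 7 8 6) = (3 9)(4 7 8 6) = [0, 1, 2, 9, 7, 5, 4, 8, 6, 3]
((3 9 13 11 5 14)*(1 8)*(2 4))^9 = ((1 8)(2 4)(3 9 13 11 5 14))^9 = (1 8)(2 4)(3 11)(5 9)(13 14)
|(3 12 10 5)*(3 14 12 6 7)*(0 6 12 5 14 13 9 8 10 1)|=|(0 6 7 3 12 1)(5 13 9 8 10 14)|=6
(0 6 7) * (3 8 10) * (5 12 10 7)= [6, 1, 2, 8, 4, 12, 5, 0, 7, 9, 3, 11, 10]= (0 6 5 12 10 3 8 7)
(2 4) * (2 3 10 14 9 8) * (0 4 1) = [4, 0, 1, 10, 3, 5, 6, 7, 2, 8, 14, 11, 12, 13, 9] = (0 4 3 10 14 9 8 2 1)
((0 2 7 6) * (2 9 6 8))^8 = (0 6 9)(2 8 7)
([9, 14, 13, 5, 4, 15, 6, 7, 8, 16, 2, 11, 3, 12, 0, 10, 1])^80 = (16)(2 3 10 12 15 13 5)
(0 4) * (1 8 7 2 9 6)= (0 4)(1 8 7 2 9 6)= [4, 8, 9, 3, 0, 5, 1, 2, 7, 6]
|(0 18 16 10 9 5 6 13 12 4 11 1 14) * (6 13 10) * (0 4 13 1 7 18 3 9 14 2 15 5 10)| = |(0 3 9 10 14 4 11 7 18 16 6)(1 2 15 5)(12 13)| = 44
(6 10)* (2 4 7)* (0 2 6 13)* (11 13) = (0 2 4 7 6 10 11 13) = [2, 1, 4, 3, 7, 5, 10, 6, 8, 9, 11, 13, 12, 0]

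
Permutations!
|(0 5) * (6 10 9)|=6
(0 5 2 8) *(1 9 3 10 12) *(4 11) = (0 5 2 8)(1 9 3 10 12)(4 11) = [5, 9, 8, 10, 11, 2, 6, 7, 0, 3, 12, 4, 1]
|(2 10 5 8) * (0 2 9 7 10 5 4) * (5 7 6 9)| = 10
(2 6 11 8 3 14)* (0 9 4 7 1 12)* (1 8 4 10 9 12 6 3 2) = (0 12)(1 6 11 4 7 8 2 3 14)(9 10) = [12, 6, 3, 14, 7, 5, 11, 8, 2, 10, 9, 4, 0, 13, 1]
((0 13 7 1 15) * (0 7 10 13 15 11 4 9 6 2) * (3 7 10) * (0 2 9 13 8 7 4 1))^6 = (0 15 10 8 7)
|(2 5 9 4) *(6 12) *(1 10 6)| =4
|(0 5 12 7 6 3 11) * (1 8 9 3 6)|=9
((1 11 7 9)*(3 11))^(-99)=(1 3 11 7 9)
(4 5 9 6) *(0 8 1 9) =(0 8 1 9 6 4 5) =[8, 9, 2, 3, 5, 0, 4, 7, 1, 6]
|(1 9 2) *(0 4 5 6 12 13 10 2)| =10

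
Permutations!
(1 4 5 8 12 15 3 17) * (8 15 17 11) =[0, 4, 2, 11, 5, 15, 6, 7, 12, 9, 10, 8, 17, 13, 14, 3, 16, 1] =(1 4 5 15 3 11 8 12 17)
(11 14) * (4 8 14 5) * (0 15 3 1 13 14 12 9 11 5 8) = [15, 13, 2, 1, 0, 4, 6, 7, 12, 11, 10, 8, 9, 14, 5, 3] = (0 15 3 1 13 14 5 4)(8 12 9 11)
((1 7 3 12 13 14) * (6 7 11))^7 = ((1 11 6 7 3 12 13 14))^7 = (1 14 13 12 3 7 6 11)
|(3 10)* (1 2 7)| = 6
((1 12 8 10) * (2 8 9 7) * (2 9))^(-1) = (1 10 8 2 12)(7 9)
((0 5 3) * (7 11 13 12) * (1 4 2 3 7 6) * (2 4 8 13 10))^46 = ((0 5 7 11 10 2 3)(1 8 13 12 6))^46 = (0 10 5 2 7 3 11)(1 8 13 12 6)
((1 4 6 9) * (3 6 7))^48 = (9)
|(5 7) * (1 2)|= 2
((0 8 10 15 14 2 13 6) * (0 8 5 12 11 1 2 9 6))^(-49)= (6 9 14 15 10 8)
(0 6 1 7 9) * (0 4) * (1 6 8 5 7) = (0 8 5 7 9 4) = [8, 1, 2, 3, 0, 7, 6, 9, 5, 4]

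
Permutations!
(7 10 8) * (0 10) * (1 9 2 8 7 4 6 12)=(0 10 7)(1 9 2 8 4 6 12)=[10, 9, 8, 3, 6, 5, 12, 0, 4, 2, 7, 11, 1]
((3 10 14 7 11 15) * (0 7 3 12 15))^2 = (15)(0 11 7)(3 14 10)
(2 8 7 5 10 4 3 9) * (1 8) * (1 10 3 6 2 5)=[0, 8, 10, 9, 6, 3, 2, 1, 7, 5, 4]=(1 8 7)(2 10 4 6)(3 9 5)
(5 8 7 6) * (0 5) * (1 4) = (0 5 8 7 6)(1 4) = [5, 4, 2, 3, 1, 8, 0, 6, 7]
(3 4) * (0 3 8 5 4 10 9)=(0 3 10 9)(4 8 5)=[3, 1, 2, 10, 8, 4, 6, 7, 5, 0, 9]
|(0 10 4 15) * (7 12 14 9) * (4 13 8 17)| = 28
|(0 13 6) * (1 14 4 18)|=|(0 13 6)(1 14 4 18)|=12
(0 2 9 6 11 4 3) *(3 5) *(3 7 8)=(0 2 9 6 11 4 5 7 8 3)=[2, 1, 9, 0, 5, 7, 11, 8, 3, 6, 10, 4]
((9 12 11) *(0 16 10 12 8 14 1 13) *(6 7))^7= (0 14 11 16 1 9 10 13 8 12)(6 7)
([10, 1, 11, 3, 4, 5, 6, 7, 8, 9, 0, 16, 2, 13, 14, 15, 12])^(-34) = (2 16)(11 12)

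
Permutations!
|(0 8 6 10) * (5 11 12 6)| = |(0 8 5 11 12 6 10)| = 7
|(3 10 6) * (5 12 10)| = 5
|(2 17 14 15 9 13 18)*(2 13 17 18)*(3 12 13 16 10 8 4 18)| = |(2 3 12 13)(4 18 16 10 8)(9 17 14 15)| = 20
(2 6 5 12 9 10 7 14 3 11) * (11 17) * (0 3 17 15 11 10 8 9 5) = (0 3 15 11 2 6)(5 12)(7 14 17 10)(8 9) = [3, 1, 6, 15, 4, 12, 0, 14, 9, 8, 7, 2, 5, 13, 17, 11, 16, 10]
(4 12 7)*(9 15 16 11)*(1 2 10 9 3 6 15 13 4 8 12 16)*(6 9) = [0, 2, 10, 9, 16, 5, 15, 8, 12, 13, 6, 3, 7, 4, 14, 1, 11] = (1 2 10 6 15)(3 9 13 4 16 11)(7 8 12)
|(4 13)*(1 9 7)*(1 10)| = 4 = |(1 9 7 10)(4 13)|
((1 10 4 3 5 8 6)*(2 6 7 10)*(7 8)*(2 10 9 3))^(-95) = ((1 10 4 2 6)(3 5 7 9))^(-95) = (10)(3 5 7 9)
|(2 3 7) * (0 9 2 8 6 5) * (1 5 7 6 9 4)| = |(0 4 1 5)(2 3 6 7 8 9)| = 12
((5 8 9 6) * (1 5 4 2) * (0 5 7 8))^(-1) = (0 5)(1 2 4 6 9 8 7)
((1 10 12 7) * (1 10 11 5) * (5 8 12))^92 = (1 11 8 12 7 10 5)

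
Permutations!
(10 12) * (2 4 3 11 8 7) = (2 4 3 11 8 7)(10 12) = [0, 1, 4, 11, 3, 5, 6, 2, 7, 9, 12, 8, 10]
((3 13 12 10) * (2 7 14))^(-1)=((2 7 14)(3 13 12 10))^(-1)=(2 14 7)(3 10 12 13)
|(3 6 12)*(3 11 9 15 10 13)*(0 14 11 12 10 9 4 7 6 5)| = |(0 14 11 4 7 6 10 13 3 5)(9 15)| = 10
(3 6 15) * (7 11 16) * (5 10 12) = (3 6 15)(5 10 12)(7 11 16) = [0, 1, 2, 6, 4, 10, 15, 11, 8, 9, 12, 16, 5, 13, 14, 3, 7]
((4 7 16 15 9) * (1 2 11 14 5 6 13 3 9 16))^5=(1 6 7 5 4 14 9 11 3 2 13)(15 16)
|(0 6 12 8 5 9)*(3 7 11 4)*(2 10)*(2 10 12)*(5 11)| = 11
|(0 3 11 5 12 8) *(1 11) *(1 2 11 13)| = 14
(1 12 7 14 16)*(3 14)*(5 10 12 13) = (1 13 5 10 12 7 3 14 16) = [0, 13, 2, 14, 4, 10, 6, 3, 8, 9, 12, 11, 7, 5, 16, 15, 1]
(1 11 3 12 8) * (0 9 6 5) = (0 9 6 5)(1 11 3 12 8) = [9, 11, 2, 12, 4, 0, 5, 7, 1, 6, 10, 3, 8]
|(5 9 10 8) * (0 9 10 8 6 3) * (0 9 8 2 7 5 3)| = |(0 8 3 9 2 7 5 10 6)| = 9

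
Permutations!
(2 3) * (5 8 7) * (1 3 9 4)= (1 3 2 9 4)(5 8 7)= [0, 3, 9, 2, 1, 8, 6, 5, 7, 4]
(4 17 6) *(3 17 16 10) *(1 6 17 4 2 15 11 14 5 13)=(17)(1 6 2 15 11 14 5 13)(3 4 16 10)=[0, 6, 15, 4, 16, 13, 2, 7, 8, 9, 3, 14, 12, 1, 5, 11, 10, 17]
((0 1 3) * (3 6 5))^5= ((0 1 6 5 3))^5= (6)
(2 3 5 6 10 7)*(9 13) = (2 3 5 6 10 7)(9 13) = [0, 1, 3, 5, 4, 6, 10, 2, 8, 13, 7, 11, 12, 9]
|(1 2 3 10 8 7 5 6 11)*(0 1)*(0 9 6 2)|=6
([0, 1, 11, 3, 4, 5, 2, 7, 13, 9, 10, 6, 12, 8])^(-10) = (13)(2 6 11)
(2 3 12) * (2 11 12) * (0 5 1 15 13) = (0 5 1 15 13)(2 3)(11 12) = [5, 15, 3, 2, 4, 1, 6, 7, 8, 9, 10, 12, 11, 0, 14, 13]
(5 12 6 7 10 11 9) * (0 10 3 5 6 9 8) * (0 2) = (0 10 11 8 2)(3 5 12 9 6 7) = [10, 1, 0, 5, 4, 12, 7, 3, 2, 6, 11, 8, 9]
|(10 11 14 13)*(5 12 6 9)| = |(5 12 6 9)(10 11 14 13)| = 4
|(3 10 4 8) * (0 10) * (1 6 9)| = |(0 10 4 8 3)(1 6 9)| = 15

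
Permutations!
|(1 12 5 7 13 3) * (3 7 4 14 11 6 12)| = 6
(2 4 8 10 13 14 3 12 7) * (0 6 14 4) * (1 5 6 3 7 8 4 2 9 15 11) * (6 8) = (0 3 12 6 14 7 9 15 11 1 5 8 10 13 2) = [3, 5, 0, 12, 4, 8, 14, 9, 10, 15, 13, 1, 6, 2, 7, 11]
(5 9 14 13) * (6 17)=(5 9 14 13)(6 17)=[0, 1, 2, 3, 4, 9, 17, 7, 8, 14, 10, 11, 12, 5, 13, 15, 16, 6]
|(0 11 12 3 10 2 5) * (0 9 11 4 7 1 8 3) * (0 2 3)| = 10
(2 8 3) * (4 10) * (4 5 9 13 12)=(2 8 3)(4 10 5 9 13 12)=[0, 1, 8, 2, 10, 9, 6, 7, 3, 13, 5, 11, 4, 12]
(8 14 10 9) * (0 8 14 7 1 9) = (0 8 7 1 9 14 10) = [8, 9, 2, 3, 4, 5, 6, 1, 7, 14, 0, 11, 12, 13, 10]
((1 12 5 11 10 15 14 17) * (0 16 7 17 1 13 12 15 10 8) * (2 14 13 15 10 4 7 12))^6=((0 16 12 5 11 8)(1 10 4 7 17 15 13 2 14))^6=(1 13 7)(2 17 10)(4 14 15)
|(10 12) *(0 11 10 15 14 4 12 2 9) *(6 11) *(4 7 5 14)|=|(0 6 11 10 2 9)(4 12 15)(5 14 7)|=6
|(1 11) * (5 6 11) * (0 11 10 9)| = |(0 11 1 5 6 10 9)| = 7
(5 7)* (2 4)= (2 4)(5 7)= [0, 1, 4, 3, 2, 7, 6, 5]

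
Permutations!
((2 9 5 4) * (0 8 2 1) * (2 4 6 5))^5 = (0 8 4 1)(2 9)(5 6) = ((0 8 4 1)(2 9)(5 6))^5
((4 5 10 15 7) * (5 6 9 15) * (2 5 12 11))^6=((2 5 10 12 11)(4 6 9 15 7))^6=(2 5 10 12 11)(4 6 9 15 7)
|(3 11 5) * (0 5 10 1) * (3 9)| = 7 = |(0 5 9 3 11 10 1)|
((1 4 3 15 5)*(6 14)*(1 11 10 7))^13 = (1 11 3 7 5 4 10 15)(6 14)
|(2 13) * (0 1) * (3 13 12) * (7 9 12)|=6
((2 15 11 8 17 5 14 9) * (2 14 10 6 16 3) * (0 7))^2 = ((0 7)(2 15 11 8 17 5 10 6 16 3)(9 14))^2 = (2 11 17 10 16)(3 15 8 5 6)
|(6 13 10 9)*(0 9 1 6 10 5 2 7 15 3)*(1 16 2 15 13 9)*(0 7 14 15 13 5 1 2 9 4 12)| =|(0 2 14 15 3 7 5 13 1 6 4 12)(9 10 16)| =12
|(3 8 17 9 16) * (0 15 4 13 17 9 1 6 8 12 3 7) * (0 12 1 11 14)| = |(0 15 4 13 17 11 14)(1 6 8 9 16 7 12 3)| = 56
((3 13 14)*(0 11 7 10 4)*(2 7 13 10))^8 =((0 11 13 14 3 10 4)(2 7))^8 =(0 11 13 14 3 10 4)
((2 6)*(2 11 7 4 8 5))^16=(2 11 4 5 6 7 8)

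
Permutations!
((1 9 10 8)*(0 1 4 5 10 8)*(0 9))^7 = ((0 1)(4 5 10 9 8))^7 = (0 1)(4 10 8 5 9)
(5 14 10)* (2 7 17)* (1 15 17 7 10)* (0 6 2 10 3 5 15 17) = [6, 17, 3, 5, 4, 14, 2, 7, 8, 9, 15, 11, 12, 13, 1, 0, 16, 10] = (0 6 2 3 5 14 1 17 10 15)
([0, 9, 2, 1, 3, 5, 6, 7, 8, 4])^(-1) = [0, 3, 2, 4, 9, 5, 6, 7, 8, 1]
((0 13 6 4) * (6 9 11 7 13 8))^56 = (13)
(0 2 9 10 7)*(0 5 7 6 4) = (0 2 9 10 6 4)(5 7) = [2, 1, 9, 3, 0, 7, 4, 5, 8, 10, 6]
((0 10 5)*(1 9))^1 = ((0 10 5)(1 9))^1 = (0 10 5)(1 9)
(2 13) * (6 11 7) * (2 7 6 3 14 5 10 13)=[0, 1, 2, 14, 4, 10, 11, 3, 8, 9, 13, 6, 12, 7, 5]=(3 14 5 10 13 7)(6 11)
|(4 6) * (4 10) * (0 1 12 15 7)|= 15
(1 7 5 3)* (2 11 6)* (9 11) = (1 7 5 3)(2 9 11 6) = [0, 7, 9, 1, 4, 3, 2, 5, 8, 11, 10, 6]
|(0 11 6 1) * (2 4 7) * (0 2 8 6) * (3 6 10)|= 8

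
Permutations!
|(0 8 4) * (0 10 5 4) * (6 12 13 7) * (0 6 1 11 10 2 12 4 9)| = |(0 8 6 4 2 12 13 7 1 11 10 5 9)| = 13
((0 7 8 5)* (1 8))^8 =(0 8 7 5 1)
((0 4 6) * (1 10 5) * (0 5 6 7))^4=((0 4 7)(1 10 6 5))^4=(10)(0 4 7)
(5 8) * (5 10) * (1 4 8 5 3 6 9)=[0, 4, 2, 6, 8, 5, 9, 7, 10, 1, 3]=(1 4 8 10 3 6 9)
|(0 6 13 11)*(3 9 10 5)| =|(0 6 13 11)(3 9 10 5)| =4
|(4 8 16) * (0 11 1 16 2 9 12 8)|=|(0 11 1 16 4)(2 9 12 8)|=20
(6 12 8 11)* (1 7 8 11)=[0, 7, 2, 3, 4, 5, 12, 8, 1, 9, 10, 6, 11]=(1 7 8)(6 12 11)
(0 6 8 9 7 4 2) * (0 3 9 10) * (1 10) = (0 6 8 1 10)(2 3 9 7 4) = [6, 10, 3, 9, 2, 5, 8, 4, 1, 7, 0]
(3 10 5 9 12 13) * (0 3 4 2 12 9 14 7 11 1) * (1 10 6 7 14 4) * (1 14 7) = (0 3 6 1)(2 12 13 14 7 11 10 5 4) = [3, 0, 12, 6, 2, 4, 1, 11, 8, 9, 5, 10, 13, 14, 7]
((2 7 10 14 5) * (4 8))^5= ((2 7 10 14 5)(4 8))^5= (14)(4 8)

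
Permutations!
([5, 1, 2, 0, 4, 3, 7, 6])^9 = [0, 1, 2, 3, 4, 5, 7, 6]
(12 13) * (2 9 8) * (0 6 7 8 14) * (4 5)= (0 6 7 8 2 9 14)(4 5)(12 13)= [6, 1, 9, 3, 5, 4, 7, 8, 2, 14, 10, 11, 13, 12, 0]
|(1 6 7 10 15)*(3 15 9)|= 7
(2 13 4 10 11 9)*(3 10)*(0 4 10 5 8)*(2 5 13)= [4, 1, 2, 13, 3, 8, 6, 7, 0, 5, 11, 9, 12, 10]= (0 4 3 13 10 11 9 5 8)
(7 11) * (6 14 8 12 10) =(6 14 8 12 10)(7 11) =[0, 1, 2, 3, 4, 5, 14, 11, 12, 9, 6, 7, 10, 13, 8]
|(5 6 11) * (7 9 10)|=|(5 6 11)(7 9 10)|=3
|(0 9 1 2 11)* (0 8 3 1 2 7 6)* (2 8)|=|(0 9 8 3 1 7 6)(2 11)|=14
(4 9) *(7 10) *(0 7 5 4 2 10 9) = (0 7 9 2 10 5 4) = [7, 1, 10, 3, 0, 4, 6, 9, 8, 2, 5]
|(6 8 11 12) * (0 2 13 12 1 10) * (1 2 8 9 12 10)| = |(0 8 11 2 13 10)(6 9 12)| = 6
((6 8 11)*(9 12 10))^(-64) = ((6 8 11)(9 12 10))^(-64) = (6 11 8)(9 10 12)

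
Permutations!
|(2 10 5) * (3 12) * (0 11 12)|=12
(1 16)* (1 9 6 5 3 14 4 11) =(1 16 9 6 5 3 14 4 11) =[0, 16, 2, 14, 11, 3, 5, 7, 8, 6, 10, 1, 12, 13, 4, 15, 9]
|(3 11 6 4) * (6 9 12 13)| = 7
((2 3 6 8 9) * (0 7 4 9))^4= ((0 7 4 9 2 3 6 8))^4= (0 2)(3 7)(4 6)(8 9)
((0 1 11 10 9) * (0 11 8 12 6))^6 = (0 1 8 12 6)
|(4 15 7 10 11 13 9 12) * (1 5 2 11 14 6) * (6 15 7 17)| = 14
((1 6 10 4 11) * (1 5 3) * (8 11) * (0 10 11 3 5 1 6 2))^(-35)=(0 10 4 8 3 6 11 1 2)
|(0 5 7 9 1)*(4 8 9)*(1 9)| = 6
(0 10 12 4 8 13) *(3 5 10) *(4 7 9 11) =(0 3 5 10 12 7 9 11 4 8 13) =[3, 1, 2, 5, 8, 10, 6, 9, 13, 11, 12, 4, 7, 0]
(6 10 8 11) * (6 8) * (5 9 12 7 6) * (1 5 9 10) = [0, 5, 2, 3, 4, 10, 1, 6, 11, 12, 9, 8, 7] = (1 5 10 9 12 7 6)(8 11)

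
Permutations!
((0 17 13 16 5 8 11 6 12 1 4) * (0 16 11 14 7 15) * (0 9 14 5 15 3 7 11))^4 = (0 17 13)(1 9 12 15 6 16 11 4 14)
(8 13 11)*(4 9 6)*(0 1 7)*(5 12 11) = [1, 7, 2, 3, 9, 12, 4, 0, 13, 6, 10, 8, 11, 5] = (0 1 7)(4 9 6)(5 12 11 8 13)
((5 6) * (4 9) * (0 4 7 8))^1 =(0 4 9 7 8)(5 6)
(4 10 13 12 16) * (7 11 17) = [0, 1, 2, 3, 10, 5, 6, 11, 8, 9, 13, 17, 16, 12, 14, 15, 4, 7] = (4 10 13 12 16)(7 11 17)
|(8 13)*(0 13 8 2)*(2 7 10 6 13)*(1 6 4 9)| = 14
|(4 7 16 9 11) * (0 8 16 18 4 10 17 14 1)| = 9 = |(0 8 16 9 11 10 17 14 1)(4 7 18)|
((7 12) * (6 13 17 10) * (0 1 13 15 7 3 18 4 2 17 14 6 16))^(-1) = (0 16 10 17 2 4 18 3 12 7 15 6 14 13 1)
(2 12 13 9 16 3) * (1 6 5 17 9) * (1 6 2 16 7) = (1 2 12 13 6 5 17 9 7)(3 16) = [0, 2, 12, 16, 4, 17, 5, 1, 8, 7, 10, 11, 13, 6, 14, 15, 3, 9]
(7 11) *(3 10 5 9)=(3 10 5 9)(7 11)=[0, 1, 2, 10, 4, 9, 6, 11, 8, 3, 5, 7]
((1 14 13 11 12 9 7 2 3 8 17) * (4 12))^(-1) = (1 17 8 3 2 7 9 12 4 11 13 14)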